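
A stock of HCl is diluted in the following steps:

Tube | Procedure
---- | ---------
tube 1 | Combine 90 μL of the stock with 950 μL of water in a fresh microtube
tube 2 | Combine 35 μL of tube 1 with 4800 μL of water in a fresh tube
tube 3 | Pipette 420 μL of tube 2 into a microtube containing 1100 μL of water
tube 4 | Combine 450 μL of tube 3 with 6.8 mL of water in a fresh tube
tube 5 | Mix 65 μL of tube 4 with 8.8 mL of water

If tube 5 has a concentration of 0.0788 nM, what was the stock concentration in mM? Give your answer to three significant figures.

Step 1: 90 μL + 950 μL = 1040 μL total → factor 1040/90 = 11.556
Step 2: 35 μL + 4800 μL = 4835 μL total → factor 4835/35 = 138.14
Step 3: 420 μL + 1100 μL = 1520 μL total → factor 1520/420 = 3.619
Step 4: 450 μL + 6.8 mL = 7250 μL total → factor 7250/450 = 16.111
Step 5: 65 μL + 8.8 mL = 8865 μL total → factor 8865/65 = 136.38
Overall dilution factor = 11.556 × 138.14 × 3.619 × 16.111 × 136.38 = 1.2694 × 10^7
Stock = 0.0788 nM × 1.2694 × 10^7 = 1.000 × 10^6 nM = 1.00 mM

1.00 mM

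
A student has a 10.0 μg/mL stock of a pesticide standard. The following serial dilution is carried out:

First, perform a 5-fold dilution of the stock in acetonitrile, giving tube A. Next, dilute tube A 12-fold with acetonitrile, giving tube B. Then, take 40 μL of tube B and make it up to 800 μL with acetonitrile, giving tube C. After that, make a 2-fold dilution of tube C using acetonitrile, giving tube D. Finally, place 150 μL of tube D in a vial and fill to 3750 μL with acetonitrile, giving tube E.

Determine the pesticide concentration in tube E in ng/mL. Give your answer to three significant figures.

Step 1: 5-fold → factor 5
Step 2: 12-fold → factor 12
Step 3: 40 μL brought to 800 μL → factor 800/40 = 20
Step 4: 2-fold → factor 2
Step 5: 150 μL brought to 3750 μL → factor 3750/150 = 25
Overall dilution factor = 5 × 12 × 20 × 2 × 25 = 60000
Final = 10.0 μg/mL / 60000 = 0.0001667 μg/mL = 0.167 ng/mL

0.167 ng/mL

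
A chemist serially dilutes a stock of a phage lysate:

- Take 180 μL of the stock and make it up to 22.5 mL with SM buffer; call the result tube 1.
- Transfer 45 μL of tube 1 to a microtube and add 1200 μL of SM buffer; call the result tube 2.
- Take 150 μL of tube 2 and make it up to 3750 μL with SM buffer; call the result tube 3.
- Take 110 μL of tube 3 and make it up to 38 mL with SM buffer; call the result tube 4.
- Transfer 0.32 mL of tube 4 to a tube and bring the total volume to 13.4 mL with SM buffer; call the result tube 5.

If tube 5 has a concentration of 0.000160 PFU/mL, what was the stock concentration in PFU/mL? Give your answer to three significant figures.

Step 1: 180 μL brought to 22.5 mL → factor 22500/180 = 125
Step 2: 45 μL + 1200 μL = 1245 μL total → factor 1245/45 = 27.667
Step 3: 150 μL brought to 3750 μL → factor 3750/150 = 25
Step 4: 110 μL brought to 38 mL → factor 38000/110 = 345.45
Step 5: 0.32 mL brought to 13.4 mL → factor 13.4/0.32 = 41.875
Overall dilution factor = 125 × 27.667 × 25 × 345.45 × 41.875 = 1.2507 × 10^9
Stock = 0.000160 PFU/mL × 1.2507 × 10^9 = 2.00 × 10^5 PFU/mL

2.00 × 10^5 PFU/mL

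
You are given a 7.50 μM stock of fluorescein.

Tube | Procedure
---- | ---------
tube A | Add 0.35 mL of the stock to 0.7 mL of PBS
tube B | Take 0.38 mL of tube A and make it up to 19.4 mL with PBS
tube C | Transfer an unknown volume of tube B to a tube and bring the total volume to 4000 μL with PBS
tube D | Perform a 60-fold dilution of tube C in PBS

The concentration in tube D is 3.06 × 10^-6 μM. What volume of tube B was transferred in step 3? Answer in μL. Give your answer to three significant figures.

Step 1: 0.35 mL + 0.7 mL = 1.05 mL total → factor 1.05/0.35 = 3
Step 2: 0.38 mL brought to 19.4 mL → factor 19.4/0.38 = 51.053
Step 3: v brought to 4000 μL → factor = 4000 μL/v
Step 4: 60-fold → factor 60
Product of known-step factors = 9189.5
Overall factor = 7.50 μM / (3.06 × 10^-6 μM) = 2.451 × 10^6
Step-3 factor = 2.451 × 10^6 / 9189.5 = 266.72
v = 4000 μL / 266.72 = 15.0 μL

15.0 μL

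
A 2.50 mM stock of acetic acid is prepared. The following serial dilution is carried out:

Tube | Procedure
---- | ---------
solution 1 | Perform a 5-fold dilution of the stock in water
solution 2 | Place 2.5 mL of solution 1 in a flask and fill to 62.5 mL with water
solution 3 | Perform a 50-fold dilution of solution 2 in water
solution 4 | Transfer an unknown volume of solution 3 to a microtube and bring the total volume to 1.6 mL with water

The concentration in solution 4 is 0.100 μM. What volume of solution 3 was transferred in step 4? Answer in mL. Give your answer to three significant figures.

0.400 mL

Step 1: 5-fold → factor 5
Step 2: 2.5 mL brought to 62.5 mL → factor 62.5/2.5 = 25
Step 3: 50-fold → factor 50
Step 4: v brought to 1.6 mL → factor = 1.6 mL/v
Product of known-step factors = 6250
Overall factor = 2.50 mM / (0.100 μM) = 25000
Step-4 factor = 25000 / 6250 = 4
v = 1.6 mL / 4 = 0.400 mL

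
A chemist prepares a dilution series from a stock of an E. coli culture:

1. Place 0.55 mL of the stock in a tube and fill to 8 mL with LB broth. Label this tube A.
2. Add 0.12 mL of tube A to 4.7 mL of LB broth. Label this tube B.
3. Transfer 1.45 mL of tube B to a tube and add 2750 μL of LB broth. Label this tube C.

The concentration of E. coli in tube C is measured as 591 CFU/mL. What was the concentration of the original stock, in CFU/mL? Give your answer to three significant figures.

Step 1: 0.55 mL brought to 8 mL → factor 8/0.55 = 14.545
Step 2: 0.12 mL + 4.7 mL = 4.82 mL total → factor 4.82/0.12 = 40.167
Step 3: 1.45 mL + 2750 μL = 4.2 mL total → factor 4.2/1.45 = 2.8966
Overall dilution factor = 14.545 × 40.167 × 2.8966 = 1692.3
Stock = 591 CFU/mL × 1692.3 = 1.00 × 10^6 CFU/mL

1.00 × 10^6 CFU/mL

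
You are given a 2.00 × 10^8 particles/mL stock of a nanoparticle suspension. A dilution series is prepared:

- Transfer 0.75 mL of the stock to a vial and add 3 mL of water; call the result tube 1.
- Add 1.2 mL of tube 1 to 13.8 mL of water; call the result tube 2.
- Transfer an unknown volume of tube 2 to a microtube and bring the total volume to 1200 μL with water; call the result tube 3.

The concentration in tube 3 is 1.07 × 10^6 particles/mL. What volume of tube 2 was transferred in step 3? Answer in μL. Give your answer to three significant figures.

401 μL

Step 1: 0.75 mL + 3 mL = 3.75 mL total → factor 3.75/0.75 = 5
Step 2: 1.2 mL + 13.8 mL = 15 mL total → factor 15/1.2 = 12.5
Step 3: v brought to 1200 μL → factor = 1200 μL/v
Product of known-step factors = 62.5
Overall factor = 2.00 × 10^8 particles/mL / (1.07 × 10^6 particles/mL) = 186.92
Step-3 factor = 186.92 / 62.5 = 2.9907
v = 1200 μL / 2.9907 = 401 μL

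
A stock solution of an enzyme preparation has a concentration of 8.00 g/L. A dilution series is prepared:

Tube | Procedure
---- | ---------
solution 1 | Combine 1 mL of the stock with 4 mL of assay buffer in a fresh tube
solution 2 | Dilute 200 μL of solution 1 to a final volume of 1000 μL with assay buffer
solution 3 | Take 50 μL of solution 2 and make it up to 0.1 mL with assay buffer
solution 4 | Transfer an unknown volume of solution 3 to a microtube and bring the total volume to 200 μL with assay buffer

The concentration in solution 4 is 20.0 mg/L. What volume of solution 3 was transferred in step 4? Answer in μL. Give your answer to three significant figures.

Step 1: 1 mL + 4 mL = 5 mL total → factor 5/1 = 5
Step 2: 200 μL brought to 1000 μL → factor 1000/200 = 5
Step 3: 50 μL brought to 0.1 mL → factor 100/50 = 2
Step 4: v brought to 200 μL → factor = 200 μL/v
Product of known-step factors = 50
Overall factor = 8.00 g/L / (20.0 mg/L) = 400
Step-4 factor = 400 / 50 = 8
v = 200 μL / 8 = 25.0 μL

25.0 μL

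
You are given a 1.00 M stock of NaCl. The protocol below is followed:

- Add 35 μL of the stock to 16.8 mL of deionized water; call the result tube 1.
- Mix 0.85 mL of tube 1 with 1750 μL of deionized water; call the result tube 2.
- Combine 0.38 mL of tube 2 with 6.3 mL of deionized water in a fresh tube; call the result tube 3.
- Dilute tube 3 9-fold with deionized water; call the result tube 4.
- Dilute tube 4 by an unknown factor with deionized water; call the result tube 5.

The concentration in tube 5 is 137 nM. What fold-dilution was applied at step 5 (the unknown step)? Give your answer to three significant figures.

Step 1: 35 μL + 16.8 mL = 16835 μL total → factor 16835/35 = 481
Step 2: 0.85 mL + 1750 μL = 2.6 mL total → factor 2.6/0.85 = 3.0588
Step 3: 0.38 mL + 6.3 mL = 6.68 mL total → factor 6.68/0.38 = 17.579
Step 4: 9-fold → factor 9
Step 5: unknown factor x
Product of known-step factors = 2.3277 × 10^5
Overall factor = 1.00 M / (137 nM) = 7.2993 × 10^6
x = 7.2993 × 10^6 / 2.3277 × 10^5 = 31.4

31.4-fold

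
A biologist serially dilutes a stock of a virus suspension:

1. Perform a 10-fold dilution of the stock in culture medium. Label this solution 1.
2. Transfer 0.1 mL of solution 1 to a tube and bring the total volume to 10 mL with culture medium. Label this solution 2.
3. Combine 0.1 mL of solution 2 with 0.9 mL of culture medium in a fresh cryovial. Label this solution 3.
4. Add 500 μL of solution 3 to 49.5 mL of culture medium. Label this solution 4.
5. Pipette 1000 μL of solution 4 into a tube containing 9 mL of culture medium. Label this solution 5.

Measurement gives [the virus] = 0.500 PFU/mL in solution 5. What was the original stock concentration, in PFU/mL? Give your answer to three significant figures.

5.00 × 10^6 PFU/mL

Step 1: 10-fold → factor 10
Step 2: 0.1 mL brought to 10 mL → factor 10/0.1 = 100
Step 3: 0.1 mL + 0.9 mL = 1 mL total → factor 1/0.1 = 10
Step 4: 500 μL + 49.5 mL = 50000 μL total → factor 50000/500 = 100
Step 5: 1000 μL + 9 mL = 10000 μL total → factor 10000/1000 = 10
Overall dilution factor = 10 × 100 × 10 × 100 × 10 = 1 × 10^7
Stock = 0.500 PFU/mL × 1 × 10^7 = 5.00 × 10^6 PFU/mL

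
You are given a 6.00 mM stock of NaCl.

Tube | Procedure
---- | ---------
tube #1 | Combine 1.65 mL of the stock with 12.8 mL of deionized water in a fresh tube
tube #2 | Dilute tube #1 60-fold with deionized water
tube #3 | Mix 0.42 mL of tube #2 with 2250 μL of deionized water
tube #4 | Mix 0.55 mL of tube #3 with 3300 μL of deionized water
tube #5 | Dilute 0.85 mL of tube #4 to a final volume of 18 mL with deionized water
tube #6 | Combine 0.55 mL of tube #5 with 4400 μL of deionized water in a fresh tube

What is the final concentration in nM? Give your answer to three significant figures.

Step 1: 1.65 mL + 12.8 mL = 14.45 mL total → factor 14.45/1.65 = 8.7576
Step 2: 60-fold → factor 60
Step 3: 0.42 mL + 2250 μL = 2.67 mL total → factor 2.67/0.42 = 6.3571
Step 4: 0.55 mL + 3300 μL = 3.85 mL total → factor 3.85/0.55 = 7
Step 5: 0.85 mL brought to 18 mL → factor 18/0.85 = 21.176
Step 6: 0.55 mL + 4400 μL = 4.95 mL total → factor 4.95/0.55 = 9
Overall dilution factor = 8.7576 × 60 × 6.3571 × 7 × 21.176 × 9 = 4.4565 × 10^6
Final = 6.00 mM / 4.4565 × 10^6 = 1.346 × 10^-6 mM = 1.35 nM

1.35 nM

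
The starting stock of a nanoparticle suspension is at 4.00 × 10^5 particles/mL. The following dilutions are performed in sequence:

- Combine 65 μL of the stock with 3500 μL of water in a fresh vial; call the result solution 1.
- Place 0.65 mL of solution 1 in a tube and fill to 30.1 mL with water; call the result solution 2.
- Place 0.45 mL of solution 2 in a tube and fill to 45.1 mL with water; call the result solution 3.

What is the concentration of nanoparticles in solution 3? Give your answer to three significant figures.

Step 1: 65 μL + 3500 μL = 3565 μL total → factor 3565/65 = 54.846
Step 2: 0.65 mL brought to 30.1 mL → factor 30.1/0.65 = 46.308
Step 3: 0.45 mL brought to 45.1 mL → factor 45.1/0.45 = 100.22
Overall dilution factor = 54.846 × 46.308 × 100.22 = 2.5454 × 10^5
Final = 4.00 × 10^5 particles/mL / 2.5454 × 10^5 = 1.57 particles/mL

1.57 particles/mL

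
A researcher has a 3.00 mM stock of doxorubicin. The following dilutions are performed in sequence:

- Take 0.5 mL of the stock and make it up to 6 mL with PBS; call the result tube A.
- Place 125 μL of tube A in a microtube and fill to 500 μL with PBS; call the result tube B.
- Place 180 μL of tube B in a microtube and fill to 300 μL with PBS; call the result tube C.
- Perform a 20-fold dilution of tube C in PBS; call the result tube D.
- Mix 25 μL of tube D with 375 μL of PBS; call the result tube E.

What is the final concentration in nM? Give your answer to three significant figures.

117 nM

Step 1: 0.5 mL brought to 6 mL → factor 6/0.5 = 12
Step 2: 125 μL brought to 500 μL → factor 500/125 = 4
Step 3: 180 μL brought to 300 μL → factor 300/180 = 1.6667
Step 4: 20-fold → factor 20
Step 5: 25 μL + 375 μL = 400 μL total → factor 400/25 = 16
Overall dilution factor = 12 × 4 × 1.6667 × 20 × 16 = 25600
Final = 3.00 mM / 25600 = 0.0001172 mM = 117 nM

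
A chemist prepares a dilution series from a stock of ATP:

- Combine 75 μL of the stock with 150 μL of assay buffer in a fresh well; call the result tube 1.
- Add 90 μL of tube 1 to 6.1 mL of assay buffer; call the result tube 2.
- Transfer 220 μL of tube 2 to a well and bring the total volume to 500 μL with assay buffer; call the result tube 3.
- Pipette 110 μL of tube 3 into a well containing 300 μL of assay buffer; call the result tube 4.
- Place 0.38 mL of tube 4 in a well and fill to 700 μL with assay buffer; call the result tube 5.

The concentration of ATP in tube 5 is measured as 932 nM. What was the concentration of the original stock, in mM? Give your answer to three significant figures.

Step 1: 75 μL + 150 μL = 225 μL total → factor 225/75 = 3
Step 2: 90 μL + 6.1 mL = 6190 μL total → factor 6190/90 = 68.778
Step 3: 220 μL brought to 500 μL → factor 500/220 = 2.2727
Step 4: 110 μL + 300 μL = 410 μL total → factor 410/110 = 3.7273
Step 5: 0.38 mL brought to 700 μL → factor 0.7/0.38 = 1.8421
Overall dilution factor = 3 × 68.778 × 2.2727 × 3.7273 × 1.8421 = 3219.8
Stock = 932 nM × 3219.8 = 3.001 × 10^6 nM = 3.00 mM

3.00 mM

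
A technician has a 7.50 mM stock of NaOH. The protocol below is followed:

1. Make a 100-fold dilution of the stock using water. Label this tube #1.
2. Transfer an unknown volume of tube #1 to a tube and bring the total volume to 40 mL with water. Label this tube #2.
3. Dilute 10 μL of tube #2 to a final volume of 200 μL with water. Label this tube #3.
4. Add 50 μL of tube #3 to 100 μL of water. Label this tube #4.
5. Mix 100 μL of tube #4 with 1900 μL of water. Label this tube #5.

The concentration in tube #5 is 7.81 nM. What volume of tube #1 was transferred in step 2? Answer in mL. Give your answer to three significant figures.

Step 1: 100-fold → factor 100
Step 2: v brought to 40 mL → factor = 40 mL/v
Step 3: 10 μL brought to 200 μL → factor 200/10 = 20
Step 4: 50 μL + 100 μL = 150 μL total → factor 150/50 = 3
Step 5: 100 μL + 1900 μL = 2000 μL total → factor 2000/100 = 20
Product of known-step factors = 1.2 × 10^5
Overall factor = 7.50 mM / (7.81 nM) = 9.6031 × 10^5
Step-2 factor = 9.6031 × 10^5 / 1.2 × 10^5 = 8.0026
v = 40 mL / 8.0026 = 5.00 mL

5.00 mL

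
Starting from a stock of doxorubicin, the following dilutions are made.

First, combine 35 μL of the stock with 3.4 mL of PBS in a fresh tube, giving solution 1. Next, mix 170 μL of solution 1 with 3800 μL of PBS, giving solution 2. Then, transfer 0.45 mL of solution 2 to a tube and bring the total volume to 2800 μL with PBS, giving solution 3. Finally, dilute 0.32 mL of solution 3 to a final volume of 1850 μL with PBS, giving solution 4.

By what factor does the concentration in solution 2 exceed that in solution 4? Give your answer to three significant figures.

36.0

Step 1: 35 μL + 3.4 mL = 3435 μL total → factor 3435/35 = 98.143
Step 2: 170 μL + 3800 μL = 3970 μL total → factor 3970/170 = 23.353
Step 3: 0.45 mL brought to 2800 μL → factor 2.8/0.45 = 6.2222
Step 4: 0.32 mL brought to 1850 μL → factor 1.85/0.32 = 5.7812
Dilution factor to solution 2 = 2291.9; to solution 4 = 82446
[solution 2]/[solution 4] = (factor to solution 4)/(factor to solution 2) = 82446/2291.9 = 36.0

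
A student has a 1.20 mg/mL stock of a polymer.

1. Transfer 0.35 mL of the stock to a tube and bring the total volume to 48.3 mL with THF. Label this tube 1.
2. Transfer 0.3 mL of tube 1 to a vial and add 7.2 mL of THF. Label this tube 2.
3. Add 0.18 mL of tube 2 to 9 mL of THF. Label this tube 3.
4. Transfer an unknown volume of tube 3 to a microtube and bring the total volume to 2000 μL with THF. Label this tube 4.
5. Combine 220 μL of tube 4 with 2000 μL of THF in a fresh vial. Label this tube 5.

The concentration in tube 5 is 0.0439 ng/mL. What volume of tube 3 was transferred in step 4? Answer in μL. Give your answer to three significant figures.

Step 1: 0.35 mL brought to 48.3 mL → factor 48.3/0.35 = 138
Step 2: 0.3 mL + 7.2 mL = 7.5 mL total → factor 7.5/0.3 = 25
Step 3: 0.18 mL + 9 mL = 9.18 mL total → factor 9.18/0.18 = 51
Step 4: v brought to 2000 μL → factor = 2000 μL/v
Step 5: 220 μL + 2000 μL = 2220 μL total → factor 2220/220 = 10.091
Product of known-step factors = 1.7755 × 10^6
Overall factor = 1.20 mg/mL / (0.0439 ng/mL) = 2.7335 × 10^7
Step-4 factor = 2.7335 × 10^7 / 1.7755 × 10^6 = 15.396
v = 2000 μL / 15.396 = 130 μL

130 μL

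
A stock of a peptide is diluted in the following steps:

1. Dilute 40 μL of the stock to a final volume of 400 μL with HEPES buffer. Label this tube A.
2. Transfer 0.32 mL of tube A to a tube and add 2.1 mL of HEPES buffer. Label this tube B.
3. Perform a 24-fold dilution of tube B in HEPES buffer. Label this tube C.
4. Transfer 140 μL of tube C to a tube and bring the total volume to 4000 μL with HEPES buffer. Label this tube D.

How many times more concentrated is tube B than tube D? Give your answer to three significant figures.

Step 1: 40 μL brought to 400 μL → factor 400/40 = 10
Step 2: 0.32 mL + 2.1 mL = 2.42 mL total → factor 2.42/0.32 = 7.5625
Step 3: 24-fold → factor 24
Step 4: 140 μL brought to 4000 μL → factor 4000/140 = 28.571
Dilution factor to tube B = 75.625; to tube D = 51857
[tube B]/[tube D] = (factor to tube D)/(factor to tube B) = 51857/75.625 = 686

686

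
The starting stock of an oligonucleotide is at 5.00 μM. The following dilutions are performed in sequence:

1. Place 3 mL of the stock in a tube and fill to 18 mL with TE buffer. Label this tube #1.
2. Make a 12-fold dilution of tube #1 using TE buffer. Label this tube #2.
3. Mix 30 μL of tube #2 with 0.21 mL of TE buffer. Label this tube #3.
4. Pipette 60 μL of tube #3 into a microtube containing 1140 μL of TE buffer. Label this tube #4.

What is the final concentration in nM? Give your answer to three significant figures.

Step 1: 3 mL brought to 18 mL → factor 18/3 = 6
Step 2: 12-fold → factor 12
Step 3: 30 μL + 0.21 mL = 240 μL total → factor 240/30 = 8
Step 4: 60 μL + 1140 μL = 1200 μL total → factor 1200/60 = 20
Overall dilution factor = 6 × 12 × 8 × 20 = 11520
Final = 5.00 μM / 11520 = 0.0004340 μM = 0.434 nM

0.434 nM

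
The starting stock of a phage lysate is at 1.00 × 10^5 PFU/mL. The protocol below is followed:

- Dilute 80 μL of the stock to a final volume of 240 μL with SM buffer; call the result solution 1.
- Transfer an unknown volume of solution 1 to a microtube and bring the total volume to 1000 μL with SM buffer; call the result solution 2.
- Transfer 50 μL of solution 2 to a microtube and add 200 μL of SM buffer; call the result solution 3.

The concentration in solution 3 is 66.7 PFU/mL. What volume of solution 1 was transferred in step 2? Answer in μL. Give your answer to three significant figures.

10.0 μL

Step 1: 80 μL brought to 240 μL → factor 240/80 = 3
Step 2: v brought to 1000 μL → factor = 1000 μL/v
Step 3: 50 μL + 200 μL = 250 μL total → factor 250/50 = 5
Product of known-step factors = 15
Overall factor = 1.00 × 10^5 PFU/mL / (66.7 PFU/mL) = 1499.3
Step-2 factor = 1499.3 / 15 = 99.95
v = 1000 μL / 99.95 = 10.0 μL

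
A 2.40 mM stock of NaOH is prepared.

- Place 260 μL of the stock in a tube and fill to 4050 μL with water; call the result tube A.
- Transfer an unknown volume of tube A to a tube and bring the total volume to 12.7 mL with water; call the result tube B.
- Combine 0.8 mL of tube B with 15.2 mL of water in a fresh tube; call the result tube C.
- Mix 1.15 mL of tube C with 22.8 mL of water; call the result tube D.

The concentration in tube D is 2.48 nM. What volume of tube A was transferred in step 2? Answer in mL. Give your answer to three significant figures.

0.0851 mL

Step 1: 260 μL brought to 4050 μL → factor 4050/260 = 15.577
Step 2: v brought to 12.7 mL → factor = 12.7 mL/v
Step 3: 0.8 mL + 15.2 mL = 16 mL total → factor 16/0.8 = 20
Step 4: 1.15 mL + 22.8 mL = 23.95 mL total → factor 23.95/1.15 = 20.826
Product of known-step factors = 6488.1
Overall factor = 2.40 mM / (2.48 nM) = 9.6774 × 10^5
Step-2 factor = 9.6774 × 10^5 / 6488.1 = 149.16
v = 12.7 mL / 149.16 = 0.0851 mL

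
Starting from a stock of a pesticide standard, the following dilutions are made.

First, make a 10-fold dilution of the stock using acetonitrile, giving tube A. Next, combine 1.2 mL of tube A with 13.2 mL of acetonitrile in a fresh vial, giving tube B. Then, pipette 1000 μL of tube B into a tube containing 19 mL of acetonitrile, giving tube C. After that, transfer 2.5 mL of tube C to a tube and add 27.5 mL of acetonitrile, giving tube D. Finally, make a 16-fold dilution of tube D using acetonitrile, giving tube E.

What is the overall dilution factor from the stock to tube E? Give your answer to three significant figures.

Step 1: 10-fold → factor 10
Step 2: 1.2 mL + 13.2 mL = 14.4 mL total → factor 14.4/1.2 = 12
Step 3: 1000 μL + 19 mL = 20000 μL total → factor 20000/1000 = 20
Step 4: 2.5 mL + 27.5 mL = 30 mL total → factor 30/2.5 = 12
Step 5: 16-fold → factor 16
Overall dilution factor = 10 × 12 × 20 × 12 × 16 = 4.608 × 10^5

4.61 × 10^5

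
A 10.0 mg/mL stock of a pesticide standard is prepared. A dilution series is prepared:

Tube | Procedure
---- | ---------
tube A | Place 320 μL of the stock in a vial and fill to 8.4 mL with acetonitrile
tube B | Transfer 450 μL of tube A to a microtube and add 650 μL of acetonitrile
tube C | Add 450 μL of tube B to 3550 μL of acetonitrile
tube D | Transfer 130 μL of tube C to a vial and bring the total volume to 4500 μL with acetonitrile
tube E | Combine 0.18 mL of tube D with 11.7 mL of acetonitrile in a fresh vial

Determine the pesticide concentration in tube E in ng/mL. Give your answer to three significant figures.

Step 1: 320 μL brought to 8.4 mL → factor 8400/320 = 26.25
Step 2: 450 μL + 650 μL = 1100 μL total → factor 1100/450 = 2.4444
Step 3: 450 μL + 3550 μL = 4000 μL total → factor 4000/450 = 8.8889
Step 4: 130 μL brought to 4500 μL → factor 4500/130 = 34.615
Step 5: 0.18 mL + 11.7 mL = 11.88 mL total → factor 11.88/0.18 = 66
Overall dilution factor = 26.25 × 2.4444 × 8.8889 × 34.615 × 66 = 1.3031 × 10^6
Final = 10.0 mg/mL / 1.3031 × 10^6 = 7.674 × 10^-6 mg/mL = 7.67 ng/mL

7.67 ng/mL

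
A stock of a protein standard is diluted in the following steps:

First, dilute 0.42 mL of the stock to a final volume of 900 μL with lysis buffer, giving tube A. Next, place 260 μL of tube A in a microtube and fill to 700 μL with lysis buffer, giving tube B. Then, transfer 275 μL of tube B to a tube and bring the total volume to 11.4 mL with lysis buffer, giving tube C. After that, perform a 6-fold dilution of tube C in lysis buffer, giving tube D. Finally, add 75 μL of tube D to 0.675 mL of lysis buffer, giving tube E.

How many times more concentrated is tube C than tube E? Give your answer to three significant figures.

60.0

Step 1: 0.42 mL brought to 900 μL → factor 0.9/0.42 = 2.1429
Step 2: 260 μL brought to 700 μL → factor 700/260 = 2.6923
Step 3: 275 μL brought to 11.4 mL → factor 11400/275 = 41.455
Step 4: 6-fold → factor 6
Step 5: 75 μL + 0.675 mL = 750 μL total → factor 750/75 = 10
Dilution factor to tube C = 239.16; to tube E = 14350
[tube C]/[tube E] = (factor to tube E)/(factor to tube C) = 14350/239.16 = 60.0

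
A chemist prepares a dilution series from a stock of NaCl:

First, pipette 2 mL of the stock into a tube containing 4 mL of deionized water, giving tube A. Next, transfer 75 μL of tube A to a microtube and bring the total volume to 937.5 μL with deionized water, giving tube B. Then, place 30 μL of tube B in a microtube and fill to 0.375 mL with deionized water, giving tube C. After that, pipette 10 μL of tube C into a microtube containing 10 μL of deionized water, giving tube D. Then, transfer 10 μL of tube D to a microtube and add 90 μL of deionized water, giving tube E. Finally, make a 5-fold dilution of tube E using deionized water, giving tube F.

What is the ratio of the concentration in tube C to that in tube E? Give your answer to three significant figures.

Step 1: 2 mL + 4 mL = 6 mL total → factor 6/2 = 3
Step 2: 75 μL brought to 937.5 μL → factor 937.5/75 = 12.5
Step 3: 30 μL brought to 0.375 mL → factor 375/30 = 12.5
Step 4: 10 μL + 10 μL = 20 μL total → factor 20/10 = 2
Step 5: 10 μL + 90 μL = 100 μL total → factor 100/10 = 10
Dilution factor to tube C = 468.75; to tube E = 9375
[tube C]/[tube E] = (factor to tube E)/(factor to tube C) = 9375/468.75 = 20.0

20.0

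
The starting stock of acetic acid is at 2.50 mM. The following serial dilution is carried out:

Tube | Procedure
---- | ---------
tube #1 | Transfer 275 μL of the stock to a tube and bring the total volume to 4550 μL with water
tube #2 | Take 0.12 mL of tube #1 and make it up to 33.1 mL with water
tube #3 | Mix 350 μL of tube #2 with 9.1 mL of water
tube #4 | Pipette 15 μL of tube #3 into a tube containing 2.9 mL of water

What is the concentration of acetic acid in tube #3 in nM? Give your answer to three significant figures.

20.3 nM

Step 1: 275 μL brought to 4550 μL → factor 4550/275 = 16.545
Step 2: 0.12 mL brought to 33.1 mL → factor 33.1/0.12 = 275.83
Step 3: 350 μL + 9.1 mL = 9450 μL total → factor 9450/350 = 27
Dilution factor through tube #3 = 16.545 × 275.83 × 27 = 1.2322 × 10^5
[tube #3] = 2.50 mM / 1.2322 × 10^5 = 2.029 × 10^-5 mM = 20.3 nM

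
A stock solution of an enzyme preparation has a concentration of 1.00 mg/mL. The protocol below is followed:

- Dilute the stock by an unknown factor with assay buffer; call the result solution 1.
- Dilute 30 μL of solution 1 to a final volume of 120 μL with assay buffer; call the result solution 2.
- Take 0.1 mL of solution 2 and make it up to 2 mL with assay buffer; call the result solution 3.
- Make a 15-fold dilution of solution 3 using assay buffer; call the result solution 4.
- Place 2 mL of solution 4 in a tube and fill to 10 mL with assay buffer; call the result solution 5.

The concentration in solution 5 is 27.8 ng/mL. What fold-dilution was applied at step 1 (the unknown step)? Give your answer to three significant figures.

Step 1: unknown factor x
Step 2: 30 μL brought to 120 μL → factor 120/30 = 4
Step 3: 0.1 mL brought to 2 mL → factor 2/0.1 = 20
Step 4: 15-fold → factor 15
Step 5: 2 mL brought to 10 mL → factor 10/2 = 5
Product of known-step factors = 6000
Overall factor = 1.00 mg/mL / (27.8 ng/mL) = 35971
x = 35971 / 6000 = 6.00

6.00-fold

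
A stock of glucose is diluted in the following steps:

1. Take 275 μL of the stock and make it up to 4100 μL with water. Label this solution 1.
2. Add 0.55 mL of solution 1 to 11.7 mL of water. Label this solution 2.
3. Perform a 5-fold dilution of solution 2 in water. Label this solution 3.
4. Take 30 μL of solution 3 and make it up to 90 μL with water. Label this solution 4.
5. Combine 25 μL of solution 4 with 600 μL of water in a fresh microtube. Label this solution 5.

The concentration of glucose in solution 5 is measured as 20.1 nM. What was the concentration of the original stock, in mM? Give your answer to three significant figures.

2.50 mM

Step 1: 275 μL brought to 4100 μL → factor 4100/275 = 14.909
Step 2: 0.55 mL + 11.7 mL = 12.25 mL total → factor 12.25/0.55 = 22.273
Step 3: 5-fold → factor 5
Step 4: 30 μL brought to 90 μL → factor 90/30 = 3
Step 5: 25 μL + 600 μL = 625 μL total → factor 625/25 = 25
Overall dilution factor = 14.909 × 22.273 × 5 × 3 × 25 = 1.2452 × 10^5
Stock = 20.1 nM × 1.2452 × 10^5 = 2.503 × 10^6 nM = 2.50 mM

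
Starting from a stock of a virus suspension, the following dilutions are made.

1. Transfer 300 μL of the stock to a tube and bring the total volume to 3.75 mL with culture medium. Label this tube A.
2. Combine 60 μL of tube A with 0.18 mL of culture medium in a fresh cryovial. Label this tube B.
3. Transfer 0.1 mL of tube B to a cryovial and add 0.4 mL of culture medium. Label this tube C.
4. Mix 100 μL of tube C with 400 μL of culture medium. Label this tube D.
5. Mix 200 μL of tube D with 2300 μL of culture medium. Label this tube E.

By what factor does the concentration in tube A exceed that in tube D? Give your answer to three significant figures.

Step 1: 300 μL brought to 3.75 mL → factor 3750/300 = 12.5
Step 2: 60 μL + 0.18 mL = 240 μL total → factor 240/60 = 4
Step 3: 0.1 mL + 0.4 mL = 0.5 mL total → factor 0.5/0.1 = 5
Step 4: 100 μL + 400 μL = 500 μL total → factor 500/100 = 5
Dilution factor to tube A = 12.5; to tube D = 1250
[tube A]/[tube D] = (factor to tube D)/(factor to tube A) = 1250/12.5 = 100

100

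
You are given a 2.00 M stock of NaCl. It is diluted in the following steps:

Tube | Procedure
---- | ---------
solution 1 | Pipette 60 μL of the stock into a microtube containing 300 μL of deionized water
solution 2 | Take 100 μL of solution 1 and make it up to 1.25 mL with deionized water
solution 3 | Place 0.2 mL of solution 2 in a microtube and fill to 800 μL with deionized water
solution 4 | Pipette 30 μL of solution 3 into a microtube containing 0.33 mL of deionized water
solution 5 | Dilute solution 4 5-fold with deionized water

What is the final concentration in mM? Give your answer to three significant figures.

Step 1: 60 μL + 300 μL = 360 μL total → factor 360/60 = 6
Step 2: 100 μL brought to 1.25 mL → factor 1250/100 = 12.5
Step 3: 0.2 mL brought to 800 μL → factor 0.8/0.2 = 4
Step 4: 30 μL + 0.33 mL = 360 μL total → factor 360/30 = 12
Step 5: 5-fold → factor 5
Overall dilution factor = 6 × 12.5 × 4 × 12 × 5 = 18000
Final = 2.00 M / 18000 = 0.0001111 M = 0.111 mM

0.111 mM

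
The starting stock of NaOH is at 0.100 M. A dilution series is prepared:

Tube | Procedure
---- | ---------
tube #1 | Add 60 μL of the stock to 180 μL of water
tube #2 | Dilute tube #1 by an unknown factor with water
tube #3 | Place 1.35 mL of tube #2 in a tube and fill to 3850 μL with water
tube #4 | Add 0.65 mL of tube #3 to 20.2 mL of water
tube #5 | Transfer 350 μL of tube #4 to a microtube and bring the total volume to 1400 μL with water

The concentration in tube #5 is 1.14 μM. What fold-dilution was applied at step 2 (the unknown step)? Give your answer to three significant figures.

59.9-fold

Step 1: 60 μL + 180 μL = 240 μL total → factor 240/60 = 4
Step 2: unknown factor x
Step 3: 1.35 mL brought to 3850 μL → factor 3.85/1.35 = 2.8519
Step 4: 0.65 mL + 20.2 mL = 20.85 mL total → factor 20.85/0.65 = 32.077
Step 5: 350 μL brought to 1400 μL → factor 1400/350 = 4
Product of known-step factors = 1463.7
Overall factor = 0.100 M / (1.14 μM) = 87719
x = 87719 / 1463.7 = 59.9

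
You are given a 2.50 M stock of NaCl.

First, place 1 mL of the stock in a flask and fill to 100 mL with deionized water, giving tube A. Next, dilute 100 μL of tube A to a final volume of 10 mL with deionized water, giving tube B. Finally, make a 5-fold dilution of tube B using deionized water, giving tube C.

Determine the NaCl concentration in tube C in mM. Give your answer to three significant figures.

0.0500 mM

Step 1: 1 mL brought to 100 mL → factor 100/1 = 100
Step 2: 100 μL brought to 10 mL → factor 10000/100 = 100
Step 3: 5-fold → factor 5
Overall dilution factor = 100 × 100 × 5 = 50000
Final = 2.50 M / 50000 = 5.000 × 10^-5 M = 0.0500 mM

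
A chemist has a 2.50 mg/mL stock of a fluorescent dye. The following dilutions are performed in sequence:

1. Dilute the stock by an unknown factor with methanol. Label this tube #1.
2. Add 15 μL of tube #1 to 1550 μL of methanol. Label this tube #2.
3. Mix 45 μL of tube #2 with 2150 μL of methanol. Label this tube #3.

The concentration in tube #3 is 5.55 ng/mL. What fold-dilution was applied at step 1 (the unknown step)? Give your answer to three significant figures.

Step 1: unknown factor x
Step 2: 15 μL + 1550 μL = 1565 μL total → factor 1565/15 = 104.33
Step 3: 45 μL + 2150 μL = 2195 μL total → factor 2195/45 = 48.778
Product of known-step factors = 5089.1
Overall factor = 2.50 mg/mL / (5.55 ng/mL) = 4.5045 × 10^5
x = 4.5045 × 10^5 / 5089.1 = 88.5

88.5-fold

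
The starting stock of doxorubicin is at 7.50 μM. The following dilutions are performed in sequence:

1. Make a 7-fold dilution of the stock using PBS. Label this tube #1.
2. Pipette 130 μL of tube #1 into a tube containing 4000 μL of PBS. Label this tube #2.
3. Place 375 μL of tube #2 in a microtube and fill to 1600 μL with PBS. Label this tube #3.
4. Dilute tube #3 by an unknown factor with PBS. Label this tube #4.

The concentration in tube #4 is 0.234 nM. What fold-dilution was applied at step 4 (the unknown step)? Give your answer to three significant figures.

33.8-fold

Step 1: 7-fold → factor 7
Step 2: 130 μL + 4000 μL = 4130 μL total → factor 4130/130 = 31.769
Step 3: 375 μL brought to 1600 μL → factor 1600/375 = 4.2667
Step 4: unknown factor x
Product of known-step factors = 948.84
Overall factor = 7.50 μM / (0.234 nM) = 32051
x = 32051 / 948.84 = 33.8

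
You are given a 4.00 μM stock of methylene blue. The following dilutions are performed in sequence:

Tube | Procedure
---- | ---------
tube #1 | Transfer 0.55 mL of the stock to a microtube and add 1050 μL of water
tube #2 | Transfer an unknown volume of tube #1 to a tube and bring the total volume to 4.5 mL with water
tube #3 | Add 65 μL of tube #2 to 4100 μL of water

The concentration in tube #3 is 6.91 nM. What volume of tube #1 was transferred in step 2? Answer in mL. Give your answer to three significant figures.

Step 1: 0.55 mL + 1050 μL = 1.6 mL total → factor 1.6/0.55 = 2.9091
Step 2: v brought to 4.5 mL → factor = 4.5 mL/v
Step 3: 65 μL + 4100 μL = 4165 μL total → factor 4165/65 = 64.077
Product of known-step factors = 186.41
Overall factor = 4.00 μM / (6.91 nM) = 578.87
Step-2 factor = 578.87 / 186.41 = 3.1054
v = 4.5 mL / 3.1054 = 1.45 mL

1.45 mL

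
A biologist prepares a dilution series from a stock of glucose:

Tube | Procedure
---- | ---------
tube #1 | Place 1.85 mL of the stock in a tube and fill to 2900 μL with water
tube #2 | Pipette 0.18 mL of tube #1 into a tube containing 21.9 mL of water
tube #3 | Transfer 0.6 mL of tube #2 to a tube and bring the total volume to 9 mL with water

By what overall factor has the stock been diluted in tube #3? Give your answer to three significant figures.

2.88 × 10^3

Step 1: 1.85 mL brought to 2900 μL → factor 2.9/1.85 = 1.5676
Step 2: 0.18 mL + 21.9 mL = 22.08 mL total → factor 22.08/0.18 = 122.67
Step 3: 0.6 mL brought to 9 mL → factor 9/0.6 = 15
Overall dilution factor = 1.5676 × 122.67 × 15 = 2884.3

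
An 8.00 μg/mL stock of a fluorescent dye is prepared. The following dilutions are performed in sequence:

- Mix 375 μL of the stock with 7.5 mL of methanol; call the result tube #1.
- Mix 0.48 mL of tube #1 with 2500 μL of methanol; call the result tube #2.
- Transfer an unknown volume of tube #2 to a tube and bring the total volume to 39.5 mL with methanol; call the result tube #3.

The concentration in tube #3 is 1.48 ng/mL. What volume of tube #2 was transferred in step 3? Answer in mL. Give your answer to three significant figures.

Step 1: 375 μL + 7.5 mL = 7875 μL total → factor 7875/375 = 21
Step 2: 0.48 mL + 2500 μL = 2.98 mL total → factor 2.98/0.48 = 6.2083
Step 3: v brought to 39.5 mL → factor = 39.5 mL/v
Product of known-step factors = 130.38
Overall factor = 8.00 μg/mL / (1.48 ng/mL) = 5405.4
Step-3 factor = 5405.4 / 130.38 = 41.46
v = 39.5 mL / 41.46 = 0.953 mL

0.953 mL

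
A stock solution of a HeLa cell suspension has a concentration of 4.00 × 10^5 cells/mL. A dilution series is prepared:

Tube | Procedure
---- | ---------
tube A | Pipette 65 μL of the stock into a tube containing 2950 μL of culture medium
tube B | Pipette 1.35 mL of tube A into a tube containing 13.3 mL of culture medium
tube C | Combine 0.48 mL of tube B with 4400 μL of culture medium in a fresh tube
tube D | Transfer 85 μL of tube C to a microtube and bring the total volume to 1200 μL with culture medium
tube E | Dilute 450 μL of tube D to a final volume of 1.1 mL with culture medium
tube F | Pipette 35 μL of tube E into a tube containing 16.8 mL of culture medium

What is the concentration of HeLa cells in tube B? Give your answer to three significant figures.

Step 1: 65 μL + 2950 μL = 3015 μL total → factor 3015/65 = 46.385
Step 2: 1.35 mL + 13.3 mL = 14.65 mL total → factor 14.65/1.35 = 10.852
Dilution factor through tube B = 46.385 × 10.852 = 503.36
[tube B] = 4.00 × 10^5 cells/mL / 503.36 = 795 cells/mL

795 cells/mL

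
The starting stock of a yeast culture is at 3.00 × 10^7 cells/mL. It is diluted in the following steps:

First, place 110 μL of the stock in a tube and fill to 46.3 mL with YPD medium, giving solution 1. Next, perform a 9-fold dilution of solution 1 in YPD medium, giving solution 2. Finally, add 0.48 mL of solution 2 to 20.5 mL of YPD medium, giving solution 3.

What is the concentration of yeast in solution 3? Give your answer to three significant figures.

181 cells/mL

Step 1: 110 μL brought to 46.3 mL → factor 46300/110 = 420.91
Step 2: 9-fold → factor 9
Step 3: 0.48 mL + 20.5 mL = 20.98 mL total → factor 20.98/0.48 = 43.708
Overall dilution factor = 420.91 × 9 × 43.708 = 1.6558 × 10^5
Final = 3.00 × 10^7 cells/mL / 1.6558 × 10^5 = 181 cells/mL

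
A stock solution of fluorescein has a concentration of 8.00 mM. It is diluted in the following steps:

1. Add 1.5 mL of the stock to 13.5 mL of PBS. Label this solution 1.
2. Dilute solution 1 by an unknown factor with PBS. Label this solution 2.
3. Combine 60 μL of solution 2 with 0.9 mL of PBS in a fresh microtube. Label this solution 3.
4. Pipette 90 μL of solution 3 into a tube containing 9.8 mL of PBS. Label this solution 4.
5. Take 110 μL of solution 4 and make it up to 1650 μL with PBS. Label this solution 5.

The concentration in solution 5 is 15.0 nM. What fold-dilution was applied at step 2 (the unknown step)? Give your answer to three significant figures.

2.02-fold

Step 1: 1.5 mL + 13.5 mL = 15 mL total → factor 15/1.5 = 10
Step 2: unknown factor x
Step 3: 60 μL + 0.9 mL = 960 μL total → factor 960/60 = 16
Step 4: 90 μL + 9.8 mL = 9890 μL total → factor 9890/90 = 109.89
Step 5: 110 μL brought to 1650 μL → factor 1650/110 = 15
Product of known-step factors = 2.6373 × 10^5
Overall factor = 8.00 mM / (15.0 nM) = 5.3333 × 10^5
x = 5.3333 × 10^5 / 2.6373 × 10^5 = 2.02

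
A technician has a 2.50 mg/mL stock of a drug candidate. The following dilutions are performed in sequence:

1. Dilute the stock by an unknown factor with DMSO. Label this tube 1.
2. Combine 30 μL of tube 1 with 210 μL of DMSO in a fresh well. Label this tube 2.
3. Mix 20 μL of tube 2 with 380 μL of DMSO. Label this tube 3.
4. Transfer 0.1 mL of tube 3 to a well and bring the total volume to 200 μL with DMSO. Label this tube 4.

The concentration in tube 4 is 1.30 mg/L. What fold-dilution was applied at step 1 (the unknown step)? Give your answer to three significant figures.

Step 1: unknown factor x
Step 2: 30 μL + 210 μL = 240 μL total → factor 240/30 = 8
Step 3: 20 μL + 380 μL = 400 μL total → factor 400/20 = 20
Step 4: 0.1 mL brought to 200 μL → factor 0.2/0.1 = 2
Product of known-step factors = 320
Overall factor = 2.50 mg/mL / (1.30 mg/L) = 1923.1
x = 1923.1 / 320 = 6.01

6.01-fold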